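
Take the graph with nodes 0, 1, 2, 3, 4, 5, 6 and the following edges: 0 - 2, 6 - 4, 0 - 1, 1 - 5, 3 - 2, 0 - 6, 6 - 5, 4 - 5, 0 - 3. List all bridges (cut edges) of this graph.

The edges on the cycle 0-3-2-0 are not bridges since each lies on that cycle.
Every edge lies on some cycle, so there are no bridges.

none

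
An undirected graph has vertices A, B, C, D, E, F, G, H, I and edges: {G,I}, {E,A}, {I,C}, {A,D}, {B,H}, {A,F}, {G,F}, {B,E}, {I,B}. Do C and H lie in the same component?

Yes

From C we can reach A, B, C, D, E, F, G, H, I, which includes H.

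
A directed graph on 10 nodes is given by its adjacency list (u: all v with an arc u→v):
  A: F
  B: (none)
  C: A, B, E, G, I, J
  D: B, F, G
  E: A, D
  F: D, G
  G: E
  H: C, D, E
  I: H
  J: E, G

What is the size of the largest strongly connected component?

{A, D, E, F, G} are all mutually reachable — one SCC of size 5.
{C, H, I} are all mutually reachable — one SCC of size 3.
{B} is an SCC by itself.
{J} is an SCC by itself.
The largest has 5 vertices.

5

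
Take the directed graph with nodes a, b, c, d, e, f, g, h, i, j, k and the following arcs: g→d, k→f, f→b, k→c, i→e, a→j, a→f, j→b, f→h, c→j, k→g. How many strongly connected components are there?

{j} is an SCC by itself.
{f} is an SCC by itself.
{k} is an SCC by itself.
{g} is an SCC by itself.
{d} is an SCC by itself.
(and 6 more singleton SCCs)
That gives 11 strongly connected components.

11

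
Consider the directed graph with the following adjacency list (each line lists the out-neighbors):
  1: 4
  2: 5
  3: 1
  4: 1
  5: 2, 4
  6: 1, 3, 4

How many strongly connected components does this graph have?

4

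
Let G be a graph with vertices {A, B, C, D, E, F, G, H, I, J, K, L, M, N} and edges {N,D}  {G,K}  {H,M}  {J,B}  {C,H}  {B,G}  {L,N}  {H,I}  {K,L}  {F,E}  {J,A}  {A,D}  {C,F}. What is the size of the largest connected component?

8

Starting from C we can reach C, E, F, H, I, M. That is one component of size 6.
Starting from A we can reach A, B, D, G, J, K, L, N. That is one component of size 8.
The largest has 8 vertices.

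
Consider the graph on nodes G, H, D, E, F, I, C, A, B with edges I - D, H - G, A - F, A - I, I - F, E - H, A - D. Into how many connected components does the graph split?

C is isolated — a component by itself.
B is isolated — a component by itself.
Starting from E we can reach E, G, H. That is one component of size 3.
Starting from A we can reach A, D, F, I. That is one component of size 4.
Total: 4 components.

4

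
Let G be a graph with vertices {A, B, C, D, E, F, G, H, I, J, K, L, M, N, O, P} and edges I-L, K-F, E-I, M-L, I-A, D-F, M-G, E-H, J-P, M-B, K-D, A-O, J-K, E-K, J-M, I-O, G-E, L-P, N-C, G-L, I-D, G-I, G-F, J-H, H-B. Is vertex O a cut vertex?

No

Deleting O leaves 2 components (was 2), so O is not a cut vertex.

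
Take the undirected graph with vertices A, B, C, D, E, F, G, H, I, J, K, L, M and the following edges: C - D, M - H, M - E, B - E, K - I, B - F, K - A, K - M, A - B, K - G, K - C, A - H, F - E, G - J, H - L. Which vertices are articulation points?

C, G, H, K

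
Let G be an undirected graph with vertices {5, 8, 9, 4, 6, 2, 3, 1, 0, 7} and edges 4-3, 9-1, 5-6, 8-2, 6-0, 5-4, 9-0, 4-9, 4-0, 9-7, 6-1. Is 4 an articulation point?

Deleting 4 raises the number of components from 2 to 3, so 4 is a cut vertex.

Yes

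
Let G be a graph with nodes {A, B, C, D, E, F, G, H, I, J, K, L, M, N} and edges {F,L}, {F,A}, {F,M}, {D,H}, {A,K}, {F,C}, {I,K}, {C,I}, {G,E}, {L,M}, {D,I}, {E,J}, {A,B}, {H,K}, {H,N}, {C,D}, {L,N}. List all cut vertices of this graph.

A, E

Removing A increases the component count from 2 to 3, so A is a cut vertex.
Removing E increases the component count from 2 to 3, so E is a cut vertex.
By contrast removing D leaves 2 components; it is not a cut vertex. No other vertex is a cut vertex either.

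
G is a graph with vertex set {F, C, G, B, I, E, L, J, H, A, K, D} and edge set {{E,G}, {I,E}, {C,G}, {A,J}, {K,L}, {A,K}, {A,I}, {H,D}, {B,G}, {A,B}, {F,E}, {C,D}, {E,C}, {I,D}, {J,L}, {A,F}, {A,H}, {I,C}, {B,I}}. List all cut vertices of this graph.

A

Removing A increases the component count from 1 to 2, so A is a cut vertex.
By contrast removing B leaves 1 component; it is not a cut vertex. No other vertex is a cut vertex either.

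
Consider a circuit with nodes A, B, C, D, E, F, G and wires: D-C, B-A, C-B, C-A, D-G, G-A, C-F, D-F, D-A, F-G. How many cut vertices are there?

0

Removing F, for instance, still leaves 2 components. No single vertex removal increases the component count — the graph has no articulation points.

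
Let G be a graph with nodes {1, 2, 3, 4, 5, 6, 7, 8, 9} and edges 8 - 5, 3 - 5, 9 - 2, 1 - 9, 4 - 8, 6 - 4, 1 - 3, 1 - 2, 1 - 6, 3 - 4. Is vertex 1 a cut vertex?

Deleting 1 raises the number of components from 2 to 3, so 1 is a cut vertex.

Yes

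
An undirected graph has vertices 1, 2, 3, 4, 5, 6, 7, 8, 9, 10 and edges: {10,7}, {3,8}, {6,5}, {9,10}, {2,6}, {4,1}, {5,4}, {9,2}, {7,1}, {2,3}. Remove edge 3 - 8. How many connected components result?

Before removal there is 1 component.
3 - 8 is a bridge — removing it separates 3's side from 8's side.
After removal: 2 components.

2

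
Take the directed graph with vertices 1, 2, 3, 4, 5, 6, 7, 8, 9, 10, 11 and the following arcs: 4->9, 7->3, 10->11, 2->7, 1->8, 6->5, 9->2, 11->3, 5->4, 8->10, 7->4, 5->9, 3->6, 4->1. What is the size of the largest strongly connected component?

11

{1, 2, 3, 4, 5, 6, 7, 8, 9, 10, 11} are all mutually reachable — one SCC of size 11.
The largest has 11 vertices.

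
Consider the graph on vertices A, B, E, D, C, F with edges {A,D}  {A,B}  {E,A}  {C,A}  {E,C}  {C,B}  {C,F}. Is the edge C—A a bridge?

No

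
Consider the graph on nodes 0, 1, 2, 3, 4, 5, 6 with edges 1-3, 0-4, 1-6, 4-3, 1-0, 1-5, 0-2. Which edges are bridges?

0-2, 1-5, 1-6

The edges on the cycle 1-0-4-3-1 are not bridges since each lies on that cycle.
But removing 0-2 disconnects 0 from 2; removing 1-5 disconnects 1 from 5; removing 1-6 disconnects 1 from 6 — these are bridges.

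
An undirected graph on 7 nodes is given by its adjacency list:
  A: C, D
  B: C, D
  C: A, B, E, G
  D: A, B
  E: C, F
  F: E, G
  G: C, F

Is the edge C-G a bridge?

After removing C-G, the path C-E-F-G still connects them, so the edge is not a bridge.

No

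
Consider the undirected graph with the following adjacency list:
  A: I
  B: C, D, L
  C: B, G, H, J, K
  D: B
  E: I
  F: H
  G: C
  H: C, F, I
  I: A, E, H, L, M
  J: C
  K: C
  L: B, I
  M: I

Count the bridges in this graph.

The edges on the cycle I-H-C-B-L-I are not bridges since each lies on that cycle.
But removing I-M disconnects I from M; removing C-G disconnects C from G; removing H-F disconnects H from F; removing C-K disconnects C from K — these are bridges.
In total 8 edges are bridges.

8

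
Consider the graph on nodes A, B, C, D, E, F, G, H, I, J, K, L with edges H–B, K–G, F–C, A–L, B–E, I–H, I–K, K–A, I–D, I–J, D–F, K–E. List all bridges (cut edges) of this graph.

The edges on the cycle I-K-E-B-H-I are not bridges since each lies on that cycle.
But removing K–A disconnects K from A; removing L–A disconnects L from A; removing D–I disconnects D from I; removing F–C disconnects F from C — these are bridges.
In total 7 edges are bridges.

A-K, A-L, C-F, D-F, D-I, G-K, I-J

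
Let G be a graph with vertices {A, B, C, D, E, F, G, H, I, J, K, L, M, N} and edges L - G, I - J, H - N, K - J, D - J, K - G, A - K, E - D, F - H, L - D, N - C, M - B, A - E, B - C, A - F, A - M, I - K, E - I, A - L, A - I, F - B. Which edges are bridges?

none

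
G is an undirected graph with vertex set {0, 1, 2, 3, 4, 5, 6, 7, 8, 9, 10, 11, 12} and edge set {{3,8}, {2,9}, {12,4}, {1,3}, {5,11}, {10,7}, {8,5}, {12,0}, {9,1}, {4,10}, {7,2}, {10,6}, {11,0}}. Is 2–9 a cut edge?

After removing 2–9, the path 2-7-10-4-12-0-11-5-8-3-1-9 still connects them, so the edge is not a bridge.

No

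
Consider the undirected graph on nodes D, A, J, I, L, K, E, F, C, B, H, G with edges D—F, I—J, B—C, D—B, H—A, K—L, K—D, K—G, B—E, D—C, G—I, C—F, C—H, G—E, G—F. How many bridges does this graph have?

5

The edges on the cycle K-G-E-B-D-K are not bridges since each lies on that cycle.
But removing H—C disconnects H from C; removing K—L disconnects K from L; removing J—I disconnects J from I; removing G—I disconnects G from I — these are bridges.
In total 5 edges are bridges.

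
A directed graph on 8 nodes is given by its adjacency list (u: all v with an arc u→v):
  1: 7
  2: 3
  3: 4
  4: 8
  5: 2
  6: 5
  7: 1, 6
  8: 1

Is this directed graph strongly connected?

Yes

From 6 we can reach every vertex (1, 2, 3, 4, 5, 6, 7, 8), and every vertex can reach 6 (1, 2, 3, 4, 5, 6, 7, 8). So the whole graph is one strongly connected component.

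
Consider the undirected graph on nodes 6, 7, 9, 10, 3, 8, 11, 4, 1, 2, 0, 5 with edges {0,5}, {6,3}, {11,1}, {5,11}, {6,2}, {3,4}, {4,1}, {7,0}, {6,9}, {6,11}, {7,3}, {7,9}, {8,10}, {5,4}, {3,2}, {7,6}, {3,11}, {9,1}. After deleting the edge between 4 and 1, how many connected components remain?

4 and 1 are still connected via 4-3-11-1, so the component count stays at 2.

2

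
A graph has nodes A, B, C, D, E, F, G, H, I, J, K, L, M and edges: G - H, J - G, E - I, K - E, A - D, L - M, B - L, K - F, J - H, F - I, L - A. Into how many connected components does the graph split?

C is isolated — a component by itself.
Starting from G we can reach G, H, J. That is one component of size 3.
Starting from E we can reach E, F, I, K. That is one component of size 4.
Starting from A we can reach A, B, D, L, M. That is one component of size 5.
Total: 4 components.

4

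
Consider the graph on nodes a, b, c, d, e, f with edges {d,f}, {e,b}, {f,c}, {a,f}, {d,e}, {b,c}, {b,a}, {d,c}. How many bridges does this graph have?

0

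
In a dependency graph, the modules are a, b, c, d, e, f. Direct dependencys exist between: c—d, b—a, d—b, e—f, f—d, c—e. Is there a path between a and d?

Yes

From a we can reach a, b, c, d, e, f, which includes d.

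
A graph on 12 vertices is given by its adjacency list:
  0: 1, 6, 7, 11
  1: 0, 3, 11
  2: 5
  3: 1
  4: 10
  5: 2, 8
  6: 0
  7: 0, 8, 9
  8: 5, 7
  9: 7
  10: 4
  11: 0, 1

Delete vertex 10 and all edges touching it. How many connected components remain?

With 10 gone, the remaining components are: {4}; {0, 1, 2, 3, 5, 6, 7, 8, 9, 11}.
That is 2 components.

2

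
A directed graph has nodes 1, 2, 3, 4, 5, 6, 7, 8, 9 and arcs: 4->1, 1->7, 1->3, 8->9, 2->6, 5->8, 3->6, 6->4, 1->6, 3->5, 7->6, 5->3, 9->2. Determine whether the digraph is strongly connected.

Yes

From 2 we can reach every vertex (1, 2, 3, 4, 5, 6, 7, 8, 9), and every vertex can reach 2 (1, 2, 3, 4, 5, 6, 7, 8, 9). So the whole graph is one strongly connected component.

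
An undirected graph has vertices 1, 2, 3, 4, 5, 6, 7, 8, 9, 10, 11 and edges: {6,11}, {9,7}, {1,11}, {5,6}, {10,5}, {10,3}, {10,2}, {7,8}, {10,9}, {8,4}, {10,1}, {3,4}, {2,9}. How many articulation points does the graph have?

1

Removing 10 increases the component count from 1 to 2, so 10 is a cut vertex.
By contrast removing 11 leaves 1 component; it is not a cut vertex. No other vertex is a cut vertex either.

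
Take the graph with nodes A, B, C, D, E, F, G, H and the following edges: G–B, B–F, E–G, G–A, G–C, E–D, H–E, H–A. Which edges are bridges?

B-F, B-G, C-G, D-E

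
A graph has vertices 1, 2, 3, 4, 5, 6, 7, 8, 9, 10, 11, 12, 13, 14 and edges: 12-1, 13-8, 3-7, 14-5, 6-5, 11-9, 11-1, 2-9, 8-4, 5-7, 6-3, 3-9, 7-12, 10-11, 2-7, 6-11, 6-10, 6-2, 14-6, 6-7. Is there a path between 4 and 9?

The component containing 4 is {4, 8, 13}, and 9 is not in it.

No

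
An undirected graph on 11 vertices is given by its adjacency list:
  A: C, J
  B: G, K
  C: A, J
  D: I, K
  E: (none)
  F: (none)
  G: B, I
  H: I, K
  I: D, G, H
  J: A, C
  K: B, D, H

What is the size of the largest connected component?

E is isolated — a component by itself.
F is isolated — a component by itself.
Starting from A we can reach A, C, J. That is one component of size 3.
Starting from B we can reach B, D, G, H, I, K. That is one component of size 6.
The largest has 6 vertices.

6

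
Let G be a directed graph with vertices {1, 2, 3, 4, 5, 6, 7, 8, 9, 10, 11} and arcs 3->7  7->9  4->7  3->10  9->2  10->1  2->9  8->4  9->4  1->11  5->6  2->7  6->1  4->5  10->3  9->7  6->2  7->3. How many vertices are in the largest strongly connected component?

8

{2, 3, 4, 5, 6, 7, 9, 10} are all mutually reachable — one SCC of size 8.
{8} is an SCC by itself.
{11} is an SCC by itself.
{1} is an SCC by itself.
The largest has 8 vertices.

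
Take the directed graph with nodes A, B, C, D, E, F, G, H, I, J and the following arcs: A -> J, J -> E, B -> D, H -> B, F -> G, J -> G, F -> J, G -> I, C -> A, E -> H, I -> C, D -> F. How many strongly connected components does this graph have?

1

{A, B, C, D, E, F, G, H, I, J} are all mutually reachable — one SCC of size 10.
That gives 1 strongly connected component.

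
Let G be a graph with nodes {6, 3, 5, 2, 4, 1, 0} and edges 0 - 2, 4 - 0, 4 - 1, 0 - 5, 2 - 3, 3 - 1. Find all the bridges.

The edges on the cycle 4-0-2-3-1-4 are not bridges since each lies on that cycle.
But removing 0 - 5 disconnects 0 from 5 — this is a bridge.

0-5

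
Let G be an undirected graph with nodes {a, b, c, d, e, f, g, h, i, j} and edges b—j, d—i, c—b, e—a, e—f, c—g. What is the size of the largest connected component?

h is isolated — a component by itself.
Starting from d we can reach d, i. That is one component of size 2.
Starting from a we can reach a, e, f. That is one component of size 3.
Starting from b we can reach b, c, g, j. That is one component of size 4.
The largest has 4 vertices.

4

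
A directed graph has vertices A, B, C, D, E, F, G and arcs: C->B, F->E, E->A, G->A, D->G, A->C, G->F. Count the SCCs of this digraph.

7

{C} is an SCC by itself.
{G} is an SCC by itself.
{A} is an SCC by itself.
{E} is an SCC by itself.
{F} is an SCC by itself.
(and 2 more singleton SCCs)
That gives 7 strongly connected components.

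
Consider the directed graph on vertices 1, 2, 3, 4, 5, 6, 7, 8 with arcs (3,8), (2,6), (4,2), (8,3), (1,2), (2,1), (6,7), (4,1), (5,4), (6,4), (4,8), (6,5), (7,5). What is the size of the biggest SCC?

6

{1, 2, 4, 5, 6, 7} are all mutually reachable — one SCC of size 6.
{3, 8} are all mutually reachable — one SCC of size 2.
The largest has 6 vertices.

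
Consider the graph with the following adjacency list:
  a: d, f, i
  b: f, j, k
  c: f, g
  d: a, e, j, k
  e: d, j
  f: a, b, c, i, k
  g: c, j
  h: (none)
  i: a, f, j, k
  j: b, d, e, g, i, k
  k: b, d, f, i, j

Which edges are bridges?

The edges on the cycle b-f-k-d-e-j-b are not bridges since each lies on that cycle.
Every edge lies on some cycle, so there are no bridges.

none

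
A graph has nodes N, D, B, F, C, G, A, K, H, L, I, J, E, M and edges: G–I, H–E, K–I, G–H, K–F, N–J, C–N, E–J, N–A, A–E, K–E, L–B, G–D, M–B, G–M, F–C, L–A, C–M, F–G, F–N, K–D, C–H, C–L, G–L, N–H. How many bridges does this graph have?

The edges on the cycle G-M-B-L-G are not bridges since each lies on that cycle.
Every edge lies on some cycle, so there are no bridges.

0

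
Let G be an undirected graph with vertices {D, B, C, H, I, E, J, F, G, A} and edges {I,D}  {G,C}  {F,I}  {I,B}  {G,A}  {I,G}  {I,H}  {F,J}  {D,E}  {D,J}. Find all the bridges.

The edges on the cycle F-I-D-J-F are not bridges since each lies on that cycle.
But removing I—G disconnects I from G; removing A—G disconnects A from G; removing C—G disconnects C from G; removing D—E disconnects D from E — these are bridges.
In total 6 edges are bridges.

A-G, B-I, C-G, D-E, G-I, H-I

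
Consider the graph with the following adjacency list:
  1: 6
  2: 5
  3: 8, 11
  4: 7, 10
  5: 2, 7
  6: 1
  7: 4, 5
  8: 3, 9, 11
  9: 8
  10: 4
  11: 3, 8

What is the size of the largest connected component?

Starting from 1 we can reach 1, 6. That is one component of size 2.
Starting from 3 we can reach 3, 8, 9, 11. That is one component of size 4.
Starting from 2 we can reach 2, 4, 5, 7, 10. That is one component of size 5.
The largest has 5 vertices.

5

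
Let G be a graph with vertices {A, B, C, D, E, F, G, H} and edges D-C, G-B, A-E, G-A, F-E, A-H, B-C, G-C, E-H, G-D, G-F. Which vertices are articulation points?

Removing G increases the component count from 1 to 2, so G is a cut vertex.
By contrast removing H leaves 1 component; it is not a cut vertex. No other vertex is a cut vertex either.

G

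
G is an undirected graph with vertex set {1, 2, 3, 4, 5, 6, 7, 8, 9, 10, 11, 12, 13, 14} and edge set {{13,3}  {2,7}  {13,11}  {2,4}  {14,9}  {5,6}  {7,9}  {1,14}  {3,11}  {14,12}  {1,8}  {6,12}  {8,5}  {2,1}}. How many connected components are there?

10 is isolated — a component by itself.
Starting from 3 we can reach 3, 11, 13. That is one component of size 3.
Starting from 1 we can reach 1, 2, 4, 5, 6, 7, 8, 9, 12, 14. That is one component of size 10.
Total: 3 components.

3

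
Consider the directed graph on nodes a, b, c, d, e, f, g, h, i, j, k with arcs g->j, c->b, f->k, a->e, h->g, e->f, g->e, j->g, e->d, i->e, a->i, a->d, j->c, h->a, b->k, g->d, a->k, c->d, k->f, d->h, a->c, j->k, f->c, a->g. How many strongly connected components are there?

{a, b, c, d, e, f, g, h, i, j, k} are all mutually reachable — one SCC of size 11.
That gives 1 strongly connected component.

1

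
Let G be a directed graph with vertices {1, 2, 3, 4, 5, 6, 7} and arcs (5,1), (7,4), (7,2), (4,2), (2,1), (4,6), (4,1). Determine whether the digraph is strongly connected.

No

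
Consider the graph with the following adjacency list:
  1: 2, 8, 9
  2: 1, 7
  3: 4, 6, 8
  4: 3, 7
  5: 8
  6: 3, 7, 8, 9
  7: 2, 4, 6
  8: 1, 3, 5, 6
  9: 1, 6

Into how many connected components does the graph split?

1

Starting from 1 we can reach 1, 2, 3, 4, 5, 6, 7, 8, 9. That is one component of size 9.
Total: 1 component.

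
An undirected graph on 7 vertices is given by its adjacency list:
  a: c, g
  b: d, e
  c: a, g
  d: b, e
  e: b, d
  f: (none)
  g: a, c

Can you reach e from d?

Yes

From d we can reach b, d, e, which includes e.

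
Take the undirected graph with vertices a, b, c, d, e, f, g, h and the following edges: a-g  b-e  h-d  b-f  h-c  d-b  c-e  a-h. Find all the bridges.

The edges on the cycle h-c-e-b-d-h are not bridges since each lies on that cycle.
But removing g-a disconnects g from a; removing f-b disconnects f from b; removing h-a disconnects h from a — these are bridges.

a-g, a-h, b-f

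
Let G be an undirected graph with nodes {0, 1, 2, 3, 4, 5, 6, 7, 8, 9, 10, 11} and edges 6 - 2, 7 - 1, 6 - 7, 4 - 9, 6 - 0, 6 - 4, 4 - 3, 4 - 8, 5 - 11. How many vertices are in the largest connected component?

9

10 is isolated — a component by itself.
Starting from 5 we can reach 5, 11. That is one component of size 2.
Starting from 0 we can reach 0, 1, 2, 3, 4, 6, 7, 8, 9. That is one component of size 9.
The largest has 9 vertices.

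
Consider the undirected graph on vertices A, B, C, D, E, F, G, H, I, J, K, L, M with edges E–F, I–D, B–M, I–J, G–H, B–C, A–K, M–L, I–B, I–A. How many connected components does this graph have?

Starting from E we can reach E, F. That is one component of size 2.
Starting from G we can reach G, H. That is one component of size 2.
Starting from A we can reach A, B, C, D, I, J, K, L, M. That is one component of size 9.
Total: 3 components.

3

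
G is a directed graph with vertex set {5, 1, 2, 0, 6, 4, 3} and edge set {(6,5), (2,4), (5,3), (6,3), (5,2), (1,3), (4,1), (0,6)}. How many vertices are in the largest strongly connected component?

{0} is an SCC by itself.
{5} is an SCC by itself.
{4} is an SCC by itself.
{6} is an SCC by itself.
{3} is an SCC by itself.
(and 2 more singleton SCCs)
The largest has 1 vertex.

1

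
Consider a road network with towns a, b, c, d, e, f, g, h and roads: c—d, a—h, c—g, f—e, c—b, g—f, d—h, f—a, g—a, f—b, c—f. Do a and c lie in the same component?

Yes

From a we can reach a, b, c, d, e, f, g, h, which includes c.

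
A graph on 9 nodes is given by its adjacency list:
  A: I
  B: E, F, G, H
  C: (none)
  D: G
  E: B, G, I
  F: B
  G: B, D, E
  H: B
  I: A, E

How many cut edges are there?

5

The edges on the cycle E-G-B-E are not bridges since each lies on that cycle.
But removing E-I disconnects E from I; removing B-H disconnects B from H; removing I-A disconnects I from A; removing B-F disconnects B from F — these are bridges.
In total 5 edges are bridges.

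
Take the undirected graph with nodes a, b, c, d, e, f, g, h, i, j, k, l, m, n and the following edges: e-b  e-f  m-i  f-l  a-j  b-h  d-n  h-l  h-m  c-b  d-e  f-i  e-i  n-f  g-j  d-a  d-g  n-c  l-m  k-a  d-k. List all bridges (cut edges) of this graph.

none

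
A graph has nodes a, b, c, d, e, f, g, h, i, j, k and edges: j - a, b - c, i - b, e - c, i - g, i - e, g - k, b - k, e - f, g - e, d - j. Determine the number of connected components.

h is isolated — a component by itself.
Starting from a we can reach a, d, j. That is one component of size 3.
Starting from b we can reach b, c, e, f, g, i, k. That is one component of size 7.
Total: 3 components.

3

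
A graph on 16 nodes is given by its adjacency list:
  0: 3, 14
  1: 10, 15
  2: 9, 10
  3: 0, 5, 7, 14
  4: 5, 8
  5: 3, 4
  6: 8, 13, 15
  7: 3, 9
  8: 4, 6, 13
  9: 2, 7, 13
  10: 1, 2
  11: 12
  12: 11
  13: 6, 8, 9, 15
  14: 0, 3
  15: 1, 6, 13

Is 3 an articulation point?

Yes

Deleting 3 raises the number of components from 2 to 3, so 3 is a cut vertex.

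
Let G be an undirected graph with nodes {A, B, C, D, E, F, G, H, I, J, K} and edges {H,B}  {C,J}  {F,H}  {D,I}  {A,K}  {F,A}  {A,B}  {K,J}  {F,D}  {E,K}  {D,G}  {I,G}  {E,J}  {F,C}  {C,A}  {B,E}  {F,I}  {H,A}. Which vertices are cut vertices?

F

Removing F increases the component count from 1 to 2, so F is a cut vertex.
By contrast removing A leaves 1 component; it is not a cut vertex. No other vertex is a cut vertex either.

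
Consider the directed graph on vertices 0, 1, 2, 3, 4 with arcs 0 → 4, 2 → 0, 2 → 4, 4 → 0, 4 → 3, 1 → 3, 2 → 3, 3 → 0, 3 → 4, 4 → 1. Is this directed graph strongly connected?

There is no directed path from 3 to 2, so the graph is not strongly connected.

No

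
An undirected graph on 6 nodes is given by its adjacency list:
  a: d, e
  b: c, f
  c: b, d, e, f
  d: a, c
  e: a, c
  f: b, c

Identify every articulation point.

Removing c increases the component count from 1 to 2, so c is a cut vertex.
By contrast removing a leaves 1 component; it is not a cut vertex. No other vertex is a cut vertex either.

c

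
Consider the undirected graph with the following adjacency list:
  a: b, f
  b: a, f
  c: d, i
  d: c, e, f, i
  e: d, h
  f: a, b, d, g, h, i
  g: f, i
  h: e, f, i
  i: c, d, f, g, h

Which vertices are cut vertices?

f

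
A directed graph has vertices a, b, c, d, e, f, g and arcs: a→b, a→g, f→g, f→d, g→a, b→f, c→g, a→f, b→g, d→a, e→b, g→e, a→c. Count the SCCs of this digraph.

1

{a, b, c, d, e, f, g} are all mutually reachable — one SCC of size 7.
That gives 1 strongly connected component.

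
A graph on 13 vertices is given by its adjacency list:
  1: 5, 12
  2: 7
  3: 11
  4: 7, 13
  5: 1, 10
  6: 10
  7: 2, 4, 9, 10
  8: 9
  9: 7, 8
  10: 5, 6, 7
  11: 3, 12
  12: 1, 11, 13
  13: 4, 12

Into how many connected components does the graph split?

Starting from 1 we can reach 1, 2, 3, 4, 5, 6, 7, 8, 9, 10, 11, 12, 13. That is one component of size 13.
Total: 1 component.

1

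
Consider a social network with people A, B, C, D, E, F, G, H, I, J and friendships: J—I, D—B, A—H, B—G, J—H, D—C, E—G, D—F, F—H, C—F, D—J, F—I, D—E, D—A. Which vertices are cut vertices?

Removing D increases the component count from 1 to 2, so D is a cut vertex.
By contrast removing F leaves 1 component; it is not a cut vertex. No other vertex is a cut vertex either.

D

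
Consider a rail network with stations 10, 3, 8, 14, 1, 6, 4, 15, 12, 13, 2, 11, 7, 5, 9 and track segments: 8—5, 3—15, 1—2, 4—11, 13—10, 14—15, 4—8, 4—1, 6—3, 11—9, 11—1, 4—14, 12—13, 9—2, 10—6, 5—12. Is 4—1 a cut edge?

No

After removing 4—1, the path 4-11-1 still connects them, so the edge is not a bridge.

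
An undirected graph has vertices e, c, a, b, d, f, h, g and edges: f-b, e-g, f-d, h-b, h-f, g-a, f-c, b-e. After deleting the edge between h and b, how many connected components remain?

1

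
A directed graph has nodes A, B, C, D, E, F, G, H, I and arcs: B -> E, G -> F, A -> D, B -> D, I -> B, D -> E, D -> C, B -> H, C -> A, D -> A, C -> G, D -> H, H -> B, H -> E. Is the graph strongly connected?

No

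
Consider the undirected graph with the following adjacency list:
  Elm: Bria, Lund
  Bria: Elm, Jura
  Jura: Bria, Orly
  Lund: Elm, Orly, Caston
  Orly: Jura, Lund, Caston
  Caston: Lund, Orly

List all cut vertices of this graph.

Removing Bria, for instance, still leaves 1 component. No single vertex removal increases the component count — the graph has no articulation points.

none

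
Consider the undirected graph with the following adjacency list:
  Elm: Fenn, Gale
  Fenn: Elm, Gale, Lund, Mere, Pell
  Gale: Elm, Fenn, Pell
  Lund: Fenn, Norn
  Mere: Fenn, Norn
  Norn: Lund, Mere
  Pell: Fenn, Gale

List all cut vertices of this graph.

Removing Fenn increases the component count from 1 to 2, so Fenn is a cut vertex.
By contrast removing Mere leaves 1 component; it is not a cut vertex. No other vertex is a cut vertex either.

Fenn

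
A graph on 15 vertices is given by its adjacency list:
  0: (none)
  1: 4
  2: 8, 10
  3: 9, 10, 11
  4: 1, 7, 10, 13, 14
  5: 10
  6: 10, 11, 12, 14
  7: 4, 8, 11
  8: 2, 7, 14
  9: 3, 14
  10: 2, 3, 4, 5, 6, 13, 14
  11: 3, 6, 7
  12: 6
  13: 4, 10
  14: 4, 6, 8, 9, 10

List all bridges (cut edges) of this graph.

The edges on the cycle 10-14-4-10 are not bridges since each lies on that cycle.
But removing 10-5 disconnects 10 from 5; removing 6-12 disconnects 6 from 12; removing 1-4 disconnects 1 from 4 — these are bridges.

1-4, 10-5, 12-6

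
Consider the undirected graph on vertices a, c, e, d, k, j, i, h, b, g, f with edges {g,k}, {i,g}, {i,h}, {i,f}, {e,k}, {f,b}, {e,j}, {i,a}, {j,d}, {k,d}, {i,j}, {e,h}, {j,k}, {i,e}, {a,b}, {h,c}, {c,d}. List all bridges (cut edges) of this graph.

The edges on the cycle i-a-b-f-i are not bridges since each lies on that cycle.
Every edge lies on some cycle, so there are no bridges.

none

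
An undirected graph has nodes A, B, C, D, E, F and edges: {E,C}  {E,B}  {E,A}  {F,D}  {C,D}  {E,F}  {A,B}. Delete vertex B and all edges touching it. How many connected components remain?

1

With B gone, the remaining components are: {A, C, D, E, F}.
That is 1 component.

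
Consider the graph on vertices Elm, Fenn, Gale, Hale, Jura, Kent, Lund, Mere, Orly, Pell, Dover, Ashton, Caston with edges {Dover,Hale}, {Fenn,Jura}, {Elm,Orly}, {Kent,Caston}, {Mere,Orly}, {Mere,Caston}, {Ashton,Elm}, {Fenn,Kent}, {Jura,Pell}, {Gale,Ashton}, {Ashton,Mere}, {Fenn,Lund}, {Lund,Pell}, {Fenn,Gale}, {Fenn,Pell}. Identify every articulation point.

Fenn

Removing Fenn increases the component count from 2 to 3, so Fenn is a cut vertex.
By contrast removing Ashton leaves 2 components; it is not a cut vertex. No other vertex is a cut vertex either.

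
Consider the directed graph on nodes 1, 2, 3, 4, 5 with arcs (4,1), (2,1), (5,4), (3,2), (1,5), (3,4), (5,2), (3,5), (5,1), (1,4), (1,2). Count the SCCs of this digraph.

2

{1, 2, 4, 5} are all mutually reachable — one SCC of size 4.
{3} is an SCC by itself.
That gives 2 strongly connected components.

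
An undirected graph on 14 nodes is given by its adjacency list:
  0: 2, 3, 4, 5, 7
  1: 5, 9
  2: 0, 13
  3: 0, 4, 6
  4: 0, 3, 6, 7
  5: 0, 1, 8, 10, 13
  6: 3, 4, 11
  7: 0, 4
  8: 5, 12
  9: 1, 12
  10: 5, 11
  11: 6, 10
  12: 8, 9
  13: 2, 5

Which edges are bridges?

none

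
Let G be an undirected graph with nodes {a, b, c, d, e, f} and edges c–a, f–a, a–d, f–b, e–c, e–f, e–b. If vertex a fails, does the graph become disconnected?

Yes

Deleting a raises the number of components from 1 to 2, so a is a cut vertex.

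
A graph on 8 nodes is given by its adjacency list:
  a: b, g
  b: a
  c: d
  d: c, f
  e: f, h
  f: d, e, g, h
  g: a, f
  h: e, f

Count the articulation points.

4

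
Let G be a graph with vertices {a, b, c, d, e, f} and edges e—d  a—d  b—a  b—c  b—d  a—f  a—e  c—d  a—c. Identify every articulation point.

Removing a increases the component count from 1 to 2, so a is a cut vertex.
By contrast removing c leaves 1 component; it is not a cut vertex. No other vertex is a cut vertex either.

a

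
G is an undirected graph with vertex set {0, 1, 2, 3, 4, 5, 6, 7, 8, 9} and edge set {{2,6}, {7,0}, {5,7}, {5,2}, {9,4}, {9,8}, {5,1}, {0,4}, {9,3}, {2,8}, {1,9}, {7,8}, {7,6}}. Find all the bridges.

3-9

The edges on the cycle 5-2-6-7-5 are not bridges since each lies on that cycle.
But removing 9—3 disconnects 9 from 3 — this is a bridge.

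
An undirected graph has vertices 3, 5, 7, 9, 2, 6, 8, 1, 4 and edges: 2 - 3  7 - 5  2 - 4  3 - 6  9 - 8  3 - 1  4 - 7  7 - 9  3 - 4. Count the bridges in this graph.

The edges on the cycle 2-3-4-2 are not bridges since each lies on that cycle.
But removing 7 - 5 disconnects 7 from 5; removing 4 - 7 disconnects 4 from 7; removing 1 - 3 disconnects 1 from 3; removing 7 - 9 disconnects 7 from 9 — these are bridges.
In total 6 edges are bridges.

6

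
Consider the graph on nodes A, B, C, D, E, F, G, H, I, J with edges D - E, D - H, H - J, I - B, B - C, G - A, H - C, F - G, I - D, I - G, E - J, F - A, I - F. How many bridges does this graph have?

0

The edges on the cycle I-F-A-G-I are not bridges since each lies on that cycle.
Every edge lies on some cycle, so there are no bridges.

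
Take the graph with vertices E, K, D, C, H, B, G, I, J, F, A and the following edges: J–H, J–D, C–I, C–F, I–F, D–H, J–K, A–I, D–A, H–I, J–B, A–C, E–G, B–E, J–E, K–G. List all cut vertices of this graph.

J

Removing J increases the component count from 1 to 2, so J is a cut vertex.
By contrast removing C leaves 1 component; it is not a cut vertex. No other vertex is a cut vertex either.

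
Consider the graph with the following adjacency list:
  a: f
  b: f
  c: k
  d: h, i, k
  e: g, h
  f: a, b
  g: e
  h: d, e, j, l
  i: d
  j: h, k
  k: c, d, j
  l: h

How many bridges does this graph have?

7

The edges on the cycle h-j-k-d-h are not bridges since each lies on that cycle.
But removing l-h disconnects l from h; removing h-e disconnects h from e; removing b-f disconnects b from f; removing d-i disconnects d from i — these are bridges.
In total 7 edges are bridges.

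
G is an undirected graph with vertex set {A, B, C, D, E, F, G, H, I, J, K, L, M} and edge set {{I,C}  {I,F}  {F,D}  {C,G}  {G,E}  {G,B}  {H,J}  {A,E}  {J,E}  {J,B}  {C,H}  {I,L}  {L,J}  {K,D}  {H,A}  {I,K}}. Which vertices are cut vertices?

I

Removing I increases the component count from 2 to 3, so I is a cut vertex.
By contrast removing J leaves 2 components; it is not a cut vertex. No other vertex is a cut vertex either.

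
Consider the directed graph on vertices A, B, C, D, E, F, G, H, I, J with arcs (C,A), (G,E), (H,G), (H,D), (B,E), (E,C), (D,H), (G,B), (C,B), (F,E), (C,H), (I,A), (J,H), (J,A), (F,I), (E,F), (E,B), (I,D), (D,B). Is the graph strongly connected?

No

There is no directed path from F to J, so the graph is not strongly connected.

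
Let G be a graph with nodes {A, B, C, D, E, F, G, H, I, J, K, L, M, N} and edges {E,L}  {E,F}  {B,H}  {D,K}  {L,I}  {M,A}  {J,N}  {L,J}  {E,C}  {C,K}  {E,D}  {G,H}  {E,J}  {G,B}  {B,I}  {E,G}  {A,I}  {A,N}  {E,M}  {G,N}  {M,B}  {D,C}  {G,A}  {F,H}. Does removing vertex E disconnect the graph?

Yes

Deleting E raises the number of components from 1 to 2, so E is a cut vertex.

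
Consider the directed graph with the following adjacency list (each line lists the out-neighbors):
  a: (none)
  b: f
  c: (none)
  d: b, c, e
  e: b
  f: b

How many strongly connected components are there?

5

{b, f} are all mutually reachable — one SCC of size 2.
{a} is an SCC by itself.
{e} is an SCC by itself.
{c} is an SCC by itself.
{d} is an SCC by itself.
That gives 5 strongly connected components.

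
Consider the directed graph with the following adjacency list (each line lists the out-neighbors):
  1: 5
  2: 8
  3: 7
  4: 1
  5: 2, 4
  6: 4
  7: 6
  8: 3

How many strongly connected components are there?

{1, 2, 3, 4, 5, 6, 7, 8} are all mutually reachable — one SCC of size 8.
That gives 1 strongly connected component.

1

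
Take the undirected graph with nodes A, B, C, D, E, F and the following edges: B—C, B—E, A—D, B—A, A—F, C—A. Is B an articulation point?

Deleting B raises the number of components from 1 to 2, so B is a cut vertex.

Yes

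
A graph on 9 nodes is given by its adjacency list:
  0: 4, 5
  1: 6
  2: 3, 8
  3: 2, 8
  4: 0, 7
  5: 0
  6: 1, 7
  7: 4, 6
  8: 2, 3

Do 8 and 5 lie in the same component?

No

The component containing 8 is {2, 3, 8}, and 5 is not in it.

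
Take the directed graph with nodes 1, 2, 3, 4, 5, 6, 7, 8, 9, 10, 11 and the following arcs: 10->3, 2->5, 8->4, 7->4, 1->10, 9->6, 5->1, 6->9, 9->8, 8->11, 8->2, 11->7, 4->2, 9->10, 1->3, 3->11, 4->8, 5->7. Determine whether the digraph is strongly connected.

No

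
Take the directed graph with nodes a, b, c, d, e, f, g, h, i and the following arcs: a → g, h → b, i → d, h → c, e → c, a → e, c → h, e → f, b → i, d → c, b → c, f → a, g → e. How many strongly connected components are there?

2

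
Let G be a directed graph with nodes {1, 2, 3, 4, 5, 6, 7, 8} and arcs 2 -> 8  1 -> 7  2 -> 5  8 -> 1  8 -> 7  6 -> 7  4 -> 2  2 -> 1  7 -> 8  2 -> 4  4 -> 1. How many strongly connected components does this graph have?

5

{1, 7, 8} are all mutually reachable — one SCC of size 3.
{2, 4} are all mutually reachable — one SCC of size 2.
{5} is an SCC by itself.
{6} is an SCC by itself.
{3} is an SCC by itself.
That gives 5 strongly connected components.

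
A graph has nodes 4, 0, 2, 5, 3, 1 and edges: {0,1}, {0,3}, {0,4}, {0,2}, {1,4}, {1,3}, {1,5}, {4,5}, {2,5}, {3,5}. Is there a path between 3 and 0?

From 3 we can reach 0, 1, 2, 3, 4, 5, which includes 0.

Yes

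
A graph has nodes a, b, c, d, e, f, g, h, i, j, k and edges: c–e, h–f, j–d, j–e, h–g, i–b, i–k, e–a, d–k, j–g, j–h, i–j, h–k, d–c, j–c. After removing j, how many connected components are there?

1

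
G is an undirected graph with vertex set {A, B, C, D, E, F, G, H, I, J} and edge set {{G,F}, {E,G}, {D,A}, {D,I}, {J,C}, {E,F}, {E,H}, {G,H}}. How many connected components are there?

4

B is isolated — a component by itself.
Starting from C we can reach C, J. That is one component of size 2.
Starting from A we can reach A, D, I. That is one component of size 3.
Starting from E we can reach E, F, G, H. That is one component of size 4.
Total: 4 components.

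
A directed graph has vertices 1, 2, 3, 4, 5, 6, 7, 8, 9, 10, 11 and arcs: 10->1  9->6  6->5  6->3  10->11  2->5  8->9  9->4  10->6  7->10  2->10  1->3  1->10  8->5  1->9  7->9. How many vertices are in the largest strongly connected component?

{1, 10} are all mutually reachable — one SCC of size 2.
{9} is an SCC by itself.
{6} is an SCC by itself.
{3} is an SCC by itself.
{2} is an SCC by itself.
(and 5 more singleton SCCs)
The largest has 2 vertices.

2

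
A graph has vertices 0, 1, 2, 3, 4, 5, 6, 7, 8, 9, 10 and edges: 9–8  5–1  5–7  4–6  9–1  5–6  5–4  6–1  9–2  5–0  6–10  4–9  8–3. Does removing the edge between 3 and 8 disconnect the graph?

Yes

Removing 3–8 leaves no path between 3 and 8: the component count goes from 1 to 2. So it is a bridge.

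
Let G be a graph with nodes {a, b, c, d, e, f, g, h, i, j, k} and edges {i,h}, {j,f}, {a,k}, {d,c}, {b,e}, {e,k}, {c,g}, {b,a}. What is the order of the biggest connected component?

Starting from f we can reach f, j. That is one component of size 2.
Starting from h we can reach h, i. That is one component of size 2.
Starting from c we can reach c, d, g. That is one component of size 3.
Starting from a we can reach a, b, e, k. That is one component of size 4.
The largest has 4 vertices.

4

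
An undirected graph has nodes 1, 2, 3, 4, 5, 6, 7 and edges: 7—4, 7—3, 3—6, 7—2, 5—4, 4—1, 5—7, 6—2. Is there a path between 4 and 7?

From 4 we can reach 1, 2, 3, 4, 5, 6, 7, which includes 7.

Yes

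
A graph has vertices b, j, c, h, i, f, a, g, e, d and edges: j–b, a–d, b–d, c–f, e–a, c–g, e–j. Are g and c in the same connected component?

Yes

From g we can reach c, f, g, which includes c.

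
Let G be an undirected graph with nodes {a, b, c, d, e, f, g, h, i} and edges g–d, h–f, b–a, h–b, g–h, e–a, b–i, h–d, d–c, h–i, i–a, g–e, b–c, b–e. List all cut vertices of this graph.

Removing h increases the component count from 1 to 2, so h is a cut vertex.
By contrast removing a leaves 1 component; it is not a cut vertex. No other vertex is a cut vertex either.

h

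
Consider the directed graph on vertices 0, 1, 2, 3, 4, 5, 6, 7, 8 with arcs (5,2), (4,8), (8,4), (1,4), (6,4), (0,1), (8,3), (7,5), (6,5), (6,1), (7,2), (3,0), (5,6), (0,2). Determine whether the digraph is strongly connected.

No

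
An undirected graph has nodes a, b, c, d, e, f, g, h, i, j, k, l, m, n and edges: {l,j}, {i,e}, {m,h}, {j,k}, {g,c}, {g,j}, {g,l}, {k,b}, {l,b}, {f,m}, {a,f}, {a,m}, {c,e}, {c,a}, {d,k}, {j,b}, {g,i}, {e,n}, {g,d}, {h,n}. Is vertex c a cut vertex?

Deleting c leaves 1 component (was 1) (its neighbors a, e, g remain connected to each other), so c is not a cut vertex.

No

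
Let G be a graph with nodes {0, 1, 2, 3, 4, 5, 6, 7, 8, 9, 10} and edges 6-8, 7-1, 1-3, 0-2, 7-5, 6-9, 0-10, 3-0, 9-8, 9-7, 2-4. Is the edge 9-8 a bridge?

No

After removing 9-8, the path 9-6-8 still connects them, so the edge is not a bridge.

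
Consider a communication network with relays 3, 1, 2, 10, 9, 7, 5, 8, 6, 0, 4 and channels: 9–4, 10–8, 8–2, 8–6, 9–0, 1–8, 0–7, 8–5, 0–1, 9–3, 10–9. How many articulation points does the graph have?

3

Removing 0 increases the component count from 1 to 2, so 0 is a cut vertex.
Removing 8 increases the component count from 1 to 4, so 8 is a cut vertex.
Removing 9 increases the component count from 1 to 3, so 9 is a cut vertex.
By contrast removing 2 leaves 1 component; it is not a cut vertex. No other vertex is a cut vertex either.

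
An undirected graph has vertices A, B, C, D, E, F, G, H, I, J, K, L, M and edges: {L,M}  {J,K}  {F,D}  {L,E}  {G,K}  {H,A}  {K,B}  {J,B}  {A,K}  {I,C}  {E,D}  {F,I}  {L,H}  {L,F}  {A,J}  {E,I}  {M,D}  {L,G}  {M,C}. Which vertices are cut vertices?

L

Removing L increases the component count from 1 to 2, so L is a cut vertex.
By contrast removing I leaves 1 component; it is not a cut vertex. No other vertex is a cut vertex either.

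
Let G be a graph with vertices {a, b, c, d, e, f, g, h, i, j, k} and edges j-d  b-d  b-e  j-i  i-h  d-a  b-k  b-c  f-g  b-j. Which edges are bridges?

a-d, b-c, b-e, b-k, f-g, h-i, i-j

The edges on the cycle b-j-d-b are not bridges since each lies on that cycle.
But removing a-d disconnects a from d; removing j-i disconnects j from i; removing b-c disconnects b from c; removing f-g disconnects f from g — these are bridges.
In total 7 edges are bridges.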